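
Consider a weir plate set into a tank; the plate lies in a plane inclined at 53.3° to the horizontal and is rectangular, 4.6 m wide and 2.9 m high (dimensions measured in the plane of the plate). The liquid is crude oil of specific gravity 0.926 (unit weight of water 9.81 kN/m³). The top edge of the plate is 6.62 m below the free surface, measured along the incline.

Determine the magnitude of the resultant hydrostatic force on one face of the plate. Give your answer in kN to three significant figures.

γ = 0.926 × 9.81 = 9.08406 kN/m³.
Let θ = 53.3° be the plate's angle to the horizontal; measure y along the incline from where the plane meets the free surface. Vertical depth h = y·sinθ with sinθ = 0.801776.
The centroid lies 2.9/2 = 1.45 m below the top edge, so y_c = 6.62 + 1.45 = 8.07 m and h_c = 8.07 × 0.801776 = 6.47033 m.
A = 4.6 × 2.9 = 13.34 m².
Resultant F = γ·h_c·A = 9.08406 × 6.47033 × 13.34 = 784.083 kN.

F ≈ 784 kN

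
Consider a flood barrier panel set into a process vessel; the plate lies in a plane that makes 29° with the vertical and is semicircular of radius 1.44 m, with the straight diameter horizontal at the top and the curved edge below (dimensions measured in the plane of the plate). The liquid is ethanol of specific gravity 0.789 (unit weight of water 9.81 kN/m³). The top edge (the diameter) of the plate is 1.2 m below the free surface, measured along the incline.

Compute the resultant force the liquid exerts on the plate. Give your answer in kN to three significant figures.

F ≈ 39.9 kN

γ = 0.789 × 9.81 = 7.74009 kN/m³.
The plate makes 29° with the vertical, i.e. θ = 90° − 29° = 61° to the horizontal. Measuring y along the incline from the free-surface line, vertical depth h = y·sinθ with sinθ = 0.874620.
The centroid of a semicircle lies 4r/(3π) = 0.611155 m from the diameter, here below the top edge, so y_c = 1.2 + 0.611155 = 1.81115 m and h_c = 1.81115 × 0.874620 = 1.58407 m.
A = πr²/2 = π × 1.44²/2 = 3.2572 m².
Resultant F = γ·h_c·A = 7.74009 × 1.58407 × 3.2572 = 39.936 kN.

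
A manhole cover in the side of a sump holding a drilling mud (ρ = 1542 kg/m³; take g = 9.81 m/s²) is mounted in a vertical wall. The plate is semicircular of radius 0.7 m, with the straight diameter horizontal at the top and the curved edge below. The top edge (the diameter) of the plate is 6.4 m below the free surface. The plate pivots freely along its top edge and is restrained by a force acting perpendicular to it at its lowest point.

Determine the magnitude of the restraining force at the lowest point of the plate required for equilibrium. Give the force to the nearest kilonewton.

P ≈ 34 kN

γ = ρg = 1542 × 9.81 / 1000 = 15.12702 kN/m³.
The centroid of a semicircle lies 4r/(3π) = 0.297089 m from the diameter, here below the top edge, so the centroid depth is h_c = 6.4 + 0.297089 = 6.69709 m.
A = πr²/2 = π × 0.7²/2 = 0.76969 m².
Resultant F = γ·h_c·A = 15.12702 × 6.69709 × 0.76969 = 77.975 kN.
I_c = (π/8 − 8/(9π))·r⁴ = 0.109757 × 0.7⁴ = 0.0263527 m⁴.
Centre of pressure: y_p = y_c + I_c/(y_c·A) = 6.69709 + 0.0263527/(6.69709 × 0.76969) = 6.69709 + 0.00511238 = 6.7022 m along the plane.
The resultant acts 0.297089 + 0.00511238 = 0.302201 m (along the plate) below the hinge at the top edge, so the moment about the hinge is M = F × 0.302201 = 77.975 × 0.302201 = 23.5641 kN·m.
A normal force at the bottom, 0.7 m from the hinge, must supply this moment: P = 23.5641/0.7 = 33.663 kN.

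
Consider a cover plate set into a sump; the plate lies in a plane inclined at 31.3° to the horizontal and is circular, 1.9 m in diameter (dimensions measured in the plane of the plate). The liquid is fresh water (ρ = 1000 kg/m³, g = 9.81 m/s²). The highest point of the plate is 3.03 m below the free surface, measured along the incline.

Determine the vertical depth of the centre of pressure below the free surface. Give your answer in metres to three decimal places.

h_p = 2.097 m

γ = ρg = 1000 × 9.81 = 9810 N/m³ = 9.81 kN/m³.
Let θ = 31.3° be the plate's angle to the horizontal; measure y along the incline from where the plane meets the free surface. Vertical depth h = y·sinθ with sinθ = 0.519519.
The centroid is at the centre, 0.95 m below the top of the plate, so y_c = 3.03 + 0.95 = 3.98 m and h_c = 3.98 × 0.519519 = 2.06769 m.
A = π(0.95)² = 2.83529 m².
Resultant F = γ·h_c·A = 9.81 × 2.06769 × 2.83529 = 57.5111 kN.
I_c = πr⁴/4 = π × 0.95⁴/4 = 0.639712 m⁴.
Centre of pressure: y_p = y_c + I_c/(y_c·A) = 3.98 + 0.639712/(3.98 × 2.83529) = 3.98 + 0.0566897 = 4.03669 m along the plane.
Vertically, h_p = y_p·sinθ = 4.03669 × 0.519519 = 2.09714 m.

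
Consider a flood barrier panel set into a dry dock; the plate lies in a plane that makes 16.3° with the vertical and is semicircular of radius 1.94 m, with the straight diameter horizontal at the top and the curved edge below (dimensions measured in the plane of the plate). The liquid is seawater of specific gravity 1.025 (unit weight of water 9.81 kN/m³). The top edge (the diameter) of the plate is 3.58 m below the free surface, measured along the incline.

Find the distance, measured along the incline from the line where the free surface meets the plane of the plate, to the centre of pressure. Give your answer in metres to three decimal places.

y_p = 4.463 m

γ = 1.025 × 9.81 = 10.05525 kN/m³.
The plate makes 16.3° with the vertical, i.e. θ = 90° − 16.3° = 73.7° to the horizontal. Measuring y along the incline from the free-surface line, vertical depth h = y·sinθ with sinθ = 0.959805.
The centroid of a semicircle lies 4r/(3π) = 0.823362 m from the diameter, here below the top edge, so y_c = 3.58 + 0.823362 = 4.40336 m and h_c = 4.40336 × 0.959805 = 4.22637 m.
A = πr²/2 = π × 1.94²/2 = 5.91185 m².
Resultant F = γ·h_c·A = 10.05525 × 4.22637 × 5.91185 = 251.237 kN.
I_c = (π/8 − 8/(9π))·r⁴ = 0.109757 × 1.94⁴ = 1.55467 m⁴.
Centre of pressure: y_p = y_c + I_c/(y_c·A) = 4.40336 + 1.55467/(4.40336 × 5.91185) = 4.40336 + 0.0597215 = 4.46308 m along the plane.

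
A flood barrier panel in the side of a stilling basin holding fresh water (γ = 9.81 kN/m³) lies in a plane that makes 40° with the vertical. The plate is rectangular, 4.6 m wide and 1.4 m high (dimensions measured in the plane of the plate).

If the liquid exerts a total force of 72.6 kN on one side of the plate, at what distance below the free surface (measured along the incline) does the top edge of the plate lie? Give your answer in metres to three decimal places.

y_top ≈ 0.800 m

γ = 9.81 kN/m³.
A = 4.6 × 1.4 = 6.44 m².
From F = γ·h_c·A, the centroid depth is h_c = 72.6/(9.81 × 6.44) = 1.14916 m.
The plate makes 40° with the vertical, i.e. θ = 90° − 40° = 50° to the horizontal. Measuring y along the incline from the free-surface line, vertical depth h = y·sinθ with sinθ = 0.766044.
Along the incline, y_c = h_c/sinθ = 1.14916/0.766044 = 1.50012 m.
The centroid lies 1.4/2 = 0.7 m below the top edge, so the top edge sits at y_top = 1.50012 − 0.7 = 0.80012 m along the incline.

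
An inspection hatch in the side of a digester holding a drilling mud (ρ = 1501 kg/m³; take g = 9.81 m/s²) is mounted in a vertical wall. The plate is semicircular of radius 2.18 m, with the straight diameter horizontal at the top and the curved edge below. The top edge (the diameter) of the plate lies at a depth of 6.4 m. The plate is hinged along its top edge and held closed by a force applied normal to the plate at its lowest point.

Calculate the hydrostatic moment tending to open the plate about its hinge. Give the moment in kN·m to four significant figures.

γ = ρg = 1501 × 9.81 / 1000 = 14.72481 kN/m³.
The centroid of a semicircle lies 4r/(3π) = 0.925221 m from the diameter, here below the top edge, so the centroid depth is h_c = 6.4 + 0.925221 = 7.32522 m.
A = πr²/2 = π × 2.18²/2 = 7.46505 m².
Resultant F = γ·h_c·A = 14.72481 × 7.32522 × 7.46505 = 805.199 kN.
I_c = (π/8 − 8/(9π))·r⁴ = 0.109757 × 2.18⁴ = 2.4789 m⁴.
Centre of pressure: y_p = y_c + I_c/(y_c·A) = 7.32522 + 2.4789/(7.32522 × 7.46505) = 7.32522 + 0.0453321 = 7.37055 m along the plane.
The resultant acts 0.925221 + 0.0453321 = 0.970553 m (along the plate) below the hinge at the top edge, so the moment about the hinge is M = F × 0.970553 = 805.199 × 0.970553 = 781.488 kN·m.

M ≈ 781.5 kN·m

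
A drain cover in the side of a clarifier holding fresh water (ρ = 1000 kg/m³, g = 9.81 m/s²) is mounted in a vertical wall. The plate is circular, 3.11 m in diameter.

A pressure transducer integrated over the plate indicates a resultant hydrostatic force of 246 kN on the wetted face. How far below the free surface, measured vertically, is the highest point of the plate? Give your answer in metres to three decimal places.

d_top ≈ 1.746 m

γ = ρg = 1000 × 9.81 = 9810 N/m³ = 9.81 kN/m³.
A = π(1.555)² = 7.59645 m².
From F = γ·h_c·A, the centroid depth is h_c = 246/(9.81 × 7.59645) = 3.30108 m.
The centroid is at the centre, 1.555 m below the top of the plate, so the highest point sits at h_top = 3.30108 − 1.555 = 1.74608 m below the surface.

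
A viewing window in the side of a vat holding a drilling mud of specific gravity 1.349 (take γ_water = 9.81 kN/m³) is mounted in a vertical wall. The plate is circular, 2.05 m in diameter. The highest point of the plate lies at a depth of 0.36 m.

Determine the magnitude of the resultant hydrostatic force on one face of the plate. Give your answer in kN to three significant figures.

F ≈ 60.5 kN

γ = 1.349 × 9.81 = 13.23369 kN/m³.
The centroid is at the centre, 1.025 m below the top of the plate, so the centroid depth is h_c = 0.36 + 1.025 = 1.385 m.
A = π(1.025)² = 3.30064 m².
Resultant F = γ·h_c·A = 13.23369 × 1.385 × 3.30064 = 60.4963 kN.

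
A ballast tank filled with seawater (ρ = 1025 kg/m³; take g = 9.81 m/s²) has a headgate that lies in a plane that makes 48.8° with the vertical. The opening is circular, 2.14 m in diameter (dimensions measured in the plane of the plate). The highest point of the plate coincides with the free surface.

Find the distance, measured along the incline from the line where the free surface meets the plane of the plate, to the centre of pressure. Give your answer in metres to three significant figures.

y_p = 1.34 m

γ = ρg = 1025 × 9.81 / 1000 = 10.05525 kN/m³.
The plate makes 48.8° with the vertical, i.e. θ = 90° − 48.8° = 41.2° to the horizontal. Measuring y along the incline from the free-surface line, vertical depth h = y·sinθ with sinθ = 0.658689.
The centroid is at the centre, 1.07 m below the top of the plate, so y_c = 1.07 m and h_c = 1.07 × 0.658689 = 0.704797 m.
A = π(1.07)² = 3.59681 m².
Resultant F = γ·h_c·A = 10.05525 × 0.704797 × 3.59681 = 25.4903 kN.
I_c = πr⁴/4 = π × 1.07⁴/4 = 1.0295 m⁴.
Centre of pressure: y_p = y_c + I_c/(y_c·A) = 1.07 + 1.0295/(1.07 × 3.59681) = 1.07 + 0.267501 = 1.3375 m along the plane.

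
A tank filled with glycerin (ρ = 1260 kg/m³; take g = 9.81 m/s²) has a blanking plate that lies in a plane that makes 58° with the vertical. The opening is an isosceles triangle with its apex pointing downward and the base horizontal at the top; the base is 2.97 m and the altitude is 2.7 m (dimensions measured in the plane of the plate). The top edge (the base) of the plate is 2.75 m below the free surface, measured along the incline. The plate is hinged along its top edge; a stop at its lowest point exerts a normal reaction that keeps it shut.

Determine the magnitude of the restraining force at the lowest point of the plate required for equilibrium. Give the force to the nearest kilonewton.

P ≈ 36 kN

γ = ρg = 1260 × 9.81 / 1000 = 12.3606 kN/m³.
The plate makes 58° with the vertical, i.e. θ = 90° − 58° = 32° to the horizontal. Measuring y along the incline from the free-surface line, vertical depth h = y·sinθ with sinθ = 0.529919.
With the apex down, the centroid sits h/3 = 2.7/3 = 0.9 m below the base (the top edge), so y_c = 2.75 + 0.9 = 3.65 m and h_c = 3.65 × 0.529919 = 1.9342 m.
A = ½ × 2.97 × 2.7 = 4.0095 m².
Resultant F = γ·h_c·A = 12.3606 × 1.9342 × 4.0095 = 95.8586 kN.
I_c = b·h³/36 = 2.97 × 2.7³/36 = 1.62385 m⁴.
Centre of pressure: y_p = y_c + I_c/(y_c·A) = 3.65 + 1.62385/(3.65 × 4.0095) = 3.65 + 0.110959 = 3.76096 m along the plane.
The resultant acts 0.9 + 0.110959 = 1.01096 m (along the plate) below the hinge at the top edge, so the moment about the hinge is M = F × 1.01096 = 95.8586 × 1.01096 = 96.9092 kN·m.
A normal force at the bottom, 2.7 m from the hinge, must supply this moment: P = 96.9092/2.7 = 35.8923 kN.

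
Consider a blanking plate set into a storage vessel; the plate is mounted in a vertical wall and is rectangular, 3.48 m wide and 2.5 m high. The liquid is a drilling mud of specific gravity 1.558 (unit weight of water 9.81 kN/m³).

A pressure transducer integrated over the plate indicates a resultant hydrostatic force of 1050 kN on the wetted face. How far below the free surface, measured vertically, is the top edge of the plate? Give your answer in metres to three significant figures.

d_top ≈ 6.65 m

γ = 1.558 × 9.81 = 15.28398 kN/m³.
A = 3.48 × 2.5 = 8.7 m².
From F = γ·h_c·A, the centroid depth is h_c = 1050/(15.28398 × 8.7) = 7.89648 m.
The centroid lies 2.5/2 = 1.25 m below the top edge, so the top edge sits at h_top = 7.89648 − 1.25 = 6.64648 m below the surface.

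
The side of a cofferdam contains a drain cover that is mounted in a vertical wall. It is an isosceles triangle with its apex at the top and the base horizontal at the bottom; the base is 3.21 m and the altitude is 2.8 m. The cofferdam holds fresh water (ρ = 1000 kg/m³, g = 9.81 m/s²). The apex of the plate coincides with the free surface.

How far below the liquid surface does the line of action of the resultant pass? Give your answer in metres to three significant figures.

γ = ρg = 1000 × 9.81 = 9810 N/m³ = 9.81 kN/m³.
With the apex up, the centroid sits 2h/3 = 2 × 2.8/3 = 1.86667 m below the apex, so the centroid depth is h_c = 1.86667 m.
A = ½ × 3.21 × 2.8 = 4.494 m².
Resultant F = γ·h_c·A = 9.81 × 1.86667 × 4.494 = 82.2943 kN.
I_c = b·h³/36 = 3.21 × 2.8³/36 = 1.95739 m⁴.
Centre of pressure: y_p = y_c + I_c/(y_c·A) = 1.86667 + 1.95739/(1.86667 × 4.494) = 1.86667 + 0.233333 = 2.1 m along the plane.

h_p = 2.10 m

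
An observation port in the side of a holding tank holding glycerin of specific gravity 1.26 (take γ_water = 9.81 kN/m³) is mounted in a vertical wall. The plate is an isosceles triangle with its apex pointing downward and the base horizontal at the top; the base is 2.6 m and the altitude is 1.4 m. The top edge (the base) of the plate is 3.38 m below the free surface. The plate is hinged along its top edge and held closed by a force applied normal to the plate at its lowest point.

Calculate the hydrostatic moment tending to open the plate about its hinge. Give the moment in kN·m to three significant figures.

γ = 1.26 × 9.81 = 12.3606 kN/m³.
With the apex down, the centroid sits h/3 = 1.4/3 = 0.466667 m below the base (the top edge), so the centroid depth is h_c = 3.38 + 0.466667 = 3.84667 m.
A = ½ × 2.6 × 1.4 = 1.82 m².
Resultant F = γ·h_c·A = 12.3606 × 3.84667 × 1.82 = 86.5358 kN.
I_c = b·h³/36 = 2.6 × 1.4³/36 = 0.198178 m⁴.
Centre of pressure: y_p = y_c + I_c/(y_c·A) = 3.84667 + 0.198178/(3.84667 × 1.82) = 3.84667 + 0.0283073 = 3.87498 m along the plane.
The resultant acts 0.466667 + 0.0283073 = 0.494974 m (along the plate) below the hinge at the top edge, so the moment about the hinge is M = F × 0.494974 = 86.5358 × 0.494974 = 42.833 kN·m.

M ≈ 42.8 kN·m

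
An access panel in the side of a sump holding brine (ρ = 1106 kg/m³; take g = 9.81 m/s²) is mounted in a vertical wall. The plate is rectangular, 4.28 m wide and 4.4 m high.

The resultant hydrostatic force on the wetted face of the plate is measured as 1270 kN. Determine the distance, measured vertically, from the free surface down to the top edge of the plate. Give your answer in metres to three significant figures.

d_top ≈ 4.02 m

γ = ρg = 1106 × 9.81 / 1000 = 10.84986 kN/m³.
A = 4.28 × 4.4 = 18.832 m².
From F = γ·h_c·A, the centroid depth is h_c = 1270/(10.84986 × 18.832) = 6.2156 m.
The centroid lies 4.4/2 = 2.2 m below the top edge, so the top edge sits at h_top = 6.2156 − 2.2 = 4.0156 m below the surface.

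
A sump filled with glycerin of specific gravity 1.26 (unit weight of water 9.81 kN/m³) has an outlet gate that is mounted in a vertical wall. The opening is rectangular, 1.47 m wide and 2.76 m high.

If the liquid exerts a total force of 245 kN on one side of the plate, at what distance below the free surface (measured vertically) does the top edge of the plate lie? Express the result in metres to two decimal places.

d_top ≈ 3.51 m

γ = 1.26 × 9.81 = 12.3606 kN/m³.
A = 1.47 × 2.76 = 4.0572 m².
From F = γ·h_c·A, the centroid depth is h_c = 245/(12.3606 × 4.0572) = 4.8854 m.
The centroid lies 2.76/2 = 1.38 m below the top edge, so the top edge sits at h_top = 4.8854 − 1.38 = 3.5054 m below the surface.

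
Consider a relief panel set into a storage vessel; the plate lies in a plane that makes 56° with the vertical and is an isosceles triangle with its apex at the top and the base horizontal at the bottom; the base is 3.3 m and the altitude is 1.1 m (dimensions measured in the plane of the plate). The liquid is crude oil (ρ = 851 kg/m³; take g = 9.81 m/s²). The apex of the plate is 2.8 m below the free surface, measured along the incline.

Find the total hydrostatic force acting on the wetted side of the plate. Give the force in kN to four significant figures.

F ≈ 29.94 kN

γ = ρg = 851 × 9.81 / 1000 = 8.34831 kN/m³.
The plate makes 56° with the vertical, i.e. θ = 90° − 56° = 34° to the horizontal. Measuring y along the incline from the free-surface line, vertical depth h = y·sinθ with sinθ = 0.559193.
With the apex up, the centroid sits 2h/3 = 2 × 1.1/3 = 0.733333 m below the apex, so y_c = 2.8 + 0.733333 = 3.53333 m and h_c = 3.53333 × 0.559193 = 1.97581 m.
A = ½ × 3.3 × 1.1 = 1.815 m².
Resultant F = γ·h_c·A = 8.34831 × 1.97581 × 1.815 = 29.9378 kN.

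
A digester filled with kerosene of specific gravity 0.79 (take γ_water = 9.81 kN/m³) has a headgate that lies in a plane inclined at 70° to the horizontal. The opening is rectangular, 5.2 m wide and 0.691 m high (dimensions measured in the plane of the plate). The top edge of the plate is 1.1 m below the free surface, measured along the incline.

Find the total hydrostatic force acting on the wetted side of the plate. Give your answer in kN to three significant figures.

F ≈ 37.8 kN

γ = 0.79 × 9.81 = 7.7499 kN/m³.
Let θ = 70° be the plate's angle to the horizontal; measure y along the incline from where the plane meets the free surface. Vertical depth h = y·sinθ with sinθ = 0.939693.
The centroid lies 0.691/2 = 0.3455 m below the top edge, so y_c = 1.1 + 0.3455 = 1.4455 m and h_c = 1.4455 × 0.939693 = 1.35833 m.
A = 5.2 × 0.691 = 3.5932 m².
Resultant F = γ·h_c·A = 7.7499 × 1.35833 × 3.5932 = 37.8253 kN.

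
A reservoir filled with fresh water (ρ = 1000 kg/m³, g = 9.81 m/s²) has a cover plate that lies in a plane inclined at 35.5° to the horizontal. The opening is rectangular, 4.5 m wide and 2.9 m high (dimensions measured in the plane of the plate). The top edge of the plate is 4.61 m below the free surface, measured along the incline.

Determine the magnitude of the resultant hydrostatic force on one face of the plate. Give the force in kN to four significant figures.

γ = ρg = 1000 × 9.81 = 9810 N/m³ = 9.81 kN/m³.
Let θ = 35.5° be the plate's angle to the horizontal; measure y along the incline from where the plane meets the free surface. Vertical depth h = y·sinθ with sinθ = 0.580703.
The centroid lies 2.9/2 = 1.45 m below the top edge, so y_c = 4.61 + 1.45 = 6.06 m and h_c = 6.06 × 0.580703 = 3.51906 m.
A = 4.5 × 2.9 = 13.05 m².
Resultant F = γ·h_c·A = 9.81 × 3.51906 × 13.05 = 450.512 kN.

F ≈ 450.5 kN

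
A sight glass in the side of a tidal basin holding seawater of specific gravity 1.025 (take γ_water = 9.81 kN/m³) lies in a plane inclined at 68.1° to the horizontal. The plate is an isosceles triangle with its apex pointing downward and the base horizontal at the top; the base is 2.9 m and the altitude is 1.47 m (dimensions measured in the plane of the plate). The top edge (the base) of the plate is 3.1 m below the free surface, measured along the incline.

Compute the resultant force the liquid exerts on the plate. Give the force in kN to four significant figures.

F ≈ 71.39 kN

γ = 1.025 × 9.81 = 10.05525 kN/m³.
Let θ = 68.1° be the plate's angle to the horizontal; measure y along the incline from where the plane meets the free surface. Vertical depth h = y·sinθ with sinθ = 0.927836.
With the apex down, the centroid sits h/3 = 1.47/3 = 0.49 m below the base (the top edge), so y_c = 3.1 + 0.49 = 3.59 m and h_c = 3.59 × 0.927836 = 3.33093 m.
A = ½ × 2.9 × 1.47 = 2.1315 m².
Resultant F = γ·h_c·A = 10.05525 × 3.33093 × 2.1315 = 71.391 kN.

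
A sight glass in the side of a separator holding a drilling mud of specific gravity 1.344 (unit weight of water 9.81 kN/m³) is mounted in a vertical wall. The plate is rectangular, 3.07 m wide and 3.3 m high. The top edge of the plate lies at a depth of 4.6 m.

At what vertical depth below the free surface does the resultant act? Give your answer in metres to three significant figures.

h_p = 6.40 m

γ = 1.344 × 9.81 = 13.18464 kN/m³.
The centroid lies 3.3/2 = 1.65 m below the top edge, so the centroid depth is h_c = 4.6 + 1.65 = 6.25 m.
A = 3.07 × 3.3 = 10.131 m².
Resultant F = γ·h_c·A = 13.18464 × 6.25 × 10.131 = 834.835 kN.
I_c = b·h³/12 = 3.07 × 3.3³/12 = 9.19388 m⁴.
Centre of pressure: y_p = y_c + I_c/(y_c·A) = 6.25 + 9.19388/(6.25 × 10.131) = 6.25 + 0.1452 = 6.3952 m along the plane.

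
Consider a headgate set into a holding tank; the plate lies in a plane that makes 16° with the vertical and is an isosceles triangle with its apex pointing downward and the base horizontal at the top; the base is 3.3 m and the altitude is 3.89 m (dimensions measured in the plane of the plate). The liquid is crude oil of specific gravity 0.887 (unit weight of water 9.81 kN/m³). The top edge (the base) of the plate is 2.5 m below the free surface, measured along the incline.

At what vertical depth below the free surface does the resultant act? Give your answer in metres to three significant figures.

γ = 0.887 × 9.81 = 8.70147 kN/m³.
The plate makes 16° with the vertical, i.e. θ = 90° − 16° = 74° to the horizontal. Measuring y along the incline from the free-surface line, vertical depth h = y·sinθ with sinθ = 0.961262.
With the apex down, the centroid sits h/3 = 3.89/3 = 1.29667 m below the base (the top edge), so y_c = 2.5 + 1.29667 = 3.79667 m and h_c = 3.79667 × 0.961262 = 3.64959 m.
A = ½ × 3.3 × 3.89 = 6.4185 m².
Resultant F = γ·h_c·A = 8.70147 × 3.64959 × 6.4185 = 203.831 kN.
I_c = b·h³/36 = 3.3 × 3.89³/36 = 5.39585 m⁴.
Centre of pressure: y_p = y_c + I_c/(y_c·A) = 3.79667 + 5.39585/(3.79667 × 6.4185) = 3.79667 + 0.221423 = 4.01809 m along the plane.
Vertically, h_p = y_p·sinθ = 4.01809 × 0.961262 = 3.86244 m.

h_p = 3.86 m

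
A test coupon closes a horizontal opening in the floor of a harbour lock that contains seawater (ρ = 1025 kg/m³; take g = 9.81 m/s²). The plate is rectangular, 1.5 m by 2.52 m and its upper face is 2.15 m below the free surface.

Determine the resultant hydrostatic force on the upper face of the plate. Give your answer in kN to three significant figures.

γ = ρg = 1025 × 9.81 / 1000 = 10.05525 kN/m³.
The plate is horizontal, so pressure is uniform at p = γ·h = 10.05525 × 2.15 = 21.6188 kN/m².
A = 1.5 × 2.52 = 3.78 m².
F = p·A = 21.6188 × 3.78 = 81.7191 kN.

F ≈ 81.7 kN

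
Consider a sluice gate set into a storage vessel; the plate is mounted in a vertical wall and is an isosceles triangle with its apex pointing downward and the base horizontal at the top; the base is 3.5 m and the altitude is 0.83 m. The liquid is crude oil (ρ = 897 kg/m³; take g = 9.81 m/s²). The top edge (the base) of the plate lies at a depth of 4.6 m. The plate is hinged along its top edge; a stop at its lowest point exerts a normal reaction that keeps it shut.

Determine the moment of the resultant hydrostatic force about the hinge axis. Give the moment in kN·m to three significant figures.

M ≈ 17.7 kN·m

γ = ρg = 897 × 9.81 / 1000 = 8.79957 kN/m³.
With the apex down, the centroid sits h/3 = 0.83/3 = 0.276667 m below the base (the top edge), so the centroid depth is h_c = 4.6 + 0.276667 = 4.87667 m.
A = ½ × 3.5 × 0.83 = 1.4525 m².
Resultant F = γ·h_c·A = 8.79957 × 4.87667 × 1.4525 = 62.3306 kN.
I_c = b·h³/36 = 3.5 × 0.83³/36 = 0.0555904 m⁴.
Centre of pressure: y_p = y_c + I_c/(y_c·A) = 4.87667 + 0.0555904/(4.87667 × 1.4525) = 4.87667 + 0.00784802 = 4.88452 m along the plane.
The resultant acts 0.276667 + 0.00784802 = 0.284515 m (along the plate) below the hinge at the top edge, so the moment about the hinge is M = F × 0.284515 = 62.3306 × 0.284515 = 17.734 kN·m.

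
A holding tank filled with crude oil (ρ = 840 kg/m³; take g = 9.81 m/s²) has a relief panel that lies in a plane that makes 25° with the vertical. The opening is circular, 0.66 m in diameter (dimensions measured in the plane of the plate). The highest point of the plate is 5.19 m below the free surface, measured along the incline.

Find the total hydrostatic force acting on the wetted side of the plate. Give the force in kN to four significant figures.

γ = ρg = 840 × 9.81 / 1000 = 8.2404 kN/m³.
The plate makes 25° with the vertical, i.e. θ = 90° − 25° = 65° to the horizontal. Measuring y along the incline from the free-surface line, vertical depth h = y·sinθ with sinθ = 0.906308.
The centroid is at the centre, 0.33 m below the top of the plate, so y_c = 5.19 + 0.33 = 5.52 m and h_c = 5.52 × 0.906308 = 5.00282 m.
A = π(0.33)² = 0.342119 m².
Resultant F = γ·h_c·A = 8.2404 × 5.00282 × 0.342119 = 14.1039 kN.

F ≈ 14.10 kN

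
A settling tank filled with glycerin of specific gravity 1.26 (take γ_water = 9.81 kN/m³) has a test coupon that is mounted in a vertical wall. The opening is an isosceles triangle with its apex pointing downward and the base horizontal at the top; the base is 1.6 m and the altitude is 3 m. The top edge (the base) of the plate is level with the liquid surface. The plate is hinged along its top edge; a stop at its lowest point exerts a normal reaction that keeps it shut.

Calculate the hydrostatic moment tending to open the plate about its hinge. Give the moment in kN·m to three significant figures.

M ≈ 44.5 kN·m

γ = 1.26 × 9.81 = 12.3606 kN/m³.
With the apex down, the centroid sits h/3 = 3/3 = 1 m below the base (the top edge), so the centroid depth is h_c = 1 m.
A = ½ × 1.6 × 3 = 2.4 m².
Resultant F = γ·h_c·A = 12.3606 × 1 × 2.4 = 29.6654 kN.
I_c = b·h³/36 = 1.6 × 3³/36 = 1.2 m⁴.
Centre of pressure: y_p = y_c + I_c/(y_c·A) = 1 + 1.2/(1 × 2.4) = 1 + 0.5 = 1.5 m along the plane.
The resultant acts 1 + 0.5 = 1.5 m (along the plate) below the hinge at the top edge, so the moment about the hinge is M = F × 1.5 = 29.6654 × 1.5 = 44.4981 kN·m.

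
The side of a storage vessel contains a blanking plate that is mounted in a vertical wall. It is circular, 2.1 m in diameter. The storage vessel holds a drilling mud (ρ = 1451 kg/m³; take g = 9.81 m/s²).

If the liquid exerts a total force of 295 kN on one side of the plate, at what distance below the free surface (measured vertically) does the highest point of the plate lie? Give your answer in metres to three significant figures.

γ = ρg = 1451 × 9.81 / 1000 = 14.23431 kN/m³.
A = π(1.05)² = 3.46361 m².
From F = γ·h_c·A, the centroid depth is h_c = 295/(14.23431 × 3.46361) = 5.98352 m.
The centroid is at the centre, 1.05 m below the top of the plate, so the highest point sits at h_top = 5.98352 − 1.05 = 4.93352 m below the surface.

d_top ≈ 4.93 m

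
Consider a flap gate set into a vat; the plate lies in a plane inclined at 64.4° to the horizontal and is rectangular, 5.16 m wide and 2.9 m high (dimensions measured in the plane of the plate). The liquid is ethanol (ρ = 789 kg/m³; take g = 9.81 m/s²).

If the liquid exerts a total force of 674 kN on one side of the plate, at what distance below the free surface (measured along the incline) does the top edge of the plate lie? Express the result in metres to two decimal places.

γ = ρg = 789 × 9.81 / 1000 = 7.74009 kN/m³.
A = 5.16 × 2.9 = 14.964 m².
From F = γ·h_c·A, the centroid depth is h_c = 674/(7.74009 × 14.964) = 5.81924 m.
Let θ = 64.4° be the plate's angle to the horizontal; measure y along the incline from where the plane meets the free surface. Vertical depth h = y·sinθ with sinθ = 0.901833.
Along the incline, y_c = h_c/sinθ = 5.81924/0.901833 = 6.45268 m.
The centroid lies 2.9/2 = 1.45 m below the top edge, so the top edge sits at y_top = 6.45268 − 1.45 = 5.00268 m along the incline.

y_top ≈ 5.00 m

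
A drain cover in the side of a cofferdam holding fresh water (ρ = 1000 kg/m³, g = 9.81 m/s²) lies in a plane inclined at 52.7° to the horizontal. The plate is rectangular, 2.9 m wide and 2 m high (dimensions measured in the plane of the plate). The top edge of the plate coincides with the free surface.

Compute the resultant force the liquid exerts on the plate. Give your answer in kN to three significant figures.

F ≈ 45.3 kN

γ = ρg = 1000 × 9.81 = 9810 N/m³ = 9.81 kN/m³.
Let θ = 52.7° be the plate's angle to the horizontal; measure y along the incline from where the plane meets the free surface. Vertical depth h = y·sinθ with sinθ = 0.795473.
The centroid lies 2/2 = 1 m below the top edge, so y_c = 1 m and h_c = 1 × 0.795473 = 0.795473 m.
A = 2.9 × 2 = 5.8 m².
Resultant F = γ·h_c·A = 9.81 × 0.795473 × 5.8 = 45.2608 kN.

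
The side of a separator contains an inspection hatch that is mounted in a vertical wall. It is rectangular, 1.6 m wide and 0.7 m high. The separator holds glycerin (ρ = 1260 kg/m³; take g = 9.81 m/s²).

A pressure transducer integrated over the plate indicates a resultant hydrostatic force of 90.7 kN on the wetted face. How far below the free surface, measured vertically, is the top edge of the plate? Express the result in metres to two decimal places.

γ = ρg = 1260 × 9.81 / 1000 = 12.3606 kN/m³.
A = 1.6 × 0.7 = 1.12 m².
From F = γ·h_c·A, the centroid depth is h_c = 90.7/(12.3606 × 1.12) = 6.55164 m.
The centroid lies 0.7/2 = 0.35 m below the top edge, so the top edge sits at h_top = 6.55164 − 0.35 = 6.20164 m below the surface.

d_top ≈ 6.20 m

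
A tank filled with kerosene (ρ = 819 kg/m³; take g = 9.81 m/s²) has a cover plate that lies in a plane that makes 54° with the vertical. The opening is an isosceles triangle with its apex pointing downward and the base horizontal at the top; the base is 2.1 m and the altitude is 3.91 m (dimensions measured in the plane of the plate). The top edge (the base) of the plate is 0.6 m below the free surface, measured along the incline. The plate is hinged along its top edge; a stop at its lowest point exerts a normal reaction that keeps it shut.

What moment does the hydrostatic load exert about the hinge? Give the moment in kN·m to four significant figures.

γ = ρg = 819 × 9.81 / 1000 = 8.03439 kN/m³.
The plate makes 54° with the vertical, i.e. θ = 90° − 54° = 36° to the horizontal. Measuring y along the incline from the free-surface line, vertical depth h = y·sinθ with sinθ = 0.587785.
With the apex down, the centroid sits h/3 = 3.91/3 = 1.30333 m below the base (the top edge), so y_c = 0.6 + 1.30333 = 1.90333 m and h_c = 1.90333 × 0.587785 = 1.11875 m.
A = ½ × 2.1 × 3.91 = 4.1055 m².
Resultant F = γ·h_c·A = 8.03439 × 1.11875 × 4.1055 = 36.9022 kN.
I_c = b·h³/36 = 2.1 × 3.91³/36 = 3.48696 m⁴.
Centre of pressure: y_p = y_c + I_c/(y_c·A) = 1.90333 + 3.48696/(1.90333 × 4.1055) = 1.90333 + 0.446238 = 2.34957 m along the plane.
The resultant acts 1.30333 + 0.446238 = 1.74957 m (along the plate) below the hinge at the top edge, so the moment about the hinge is M = F × 1.74957 = 36.9022 × 1.74957 = 64.563 kN·m.

M ≈ 64.56 kN·m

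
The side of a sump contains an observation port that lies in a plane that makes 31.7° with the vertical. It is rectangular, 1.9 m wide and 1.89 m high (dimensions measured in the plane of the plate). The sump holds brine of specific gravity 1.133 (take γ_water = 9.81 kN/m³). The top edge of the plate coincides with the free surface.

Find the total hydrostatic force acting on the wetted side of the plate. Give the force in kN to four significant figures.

γ = 1.133 × 9.81 = 11.11473 kN/m³.
The plate makes 31.7° with the vertical, i.e. θ = 90° − 31.7° = 58.3° to the horizontal. Measuring y along the incline from the free-surface line, vertical depth h = y·sinθ with sinθ = 0.850811.
The centroid lies 1.89/2 = 0.945 m below the top edge, so y_c = 0.945 m and h_c = 0.945 × 0.850811 = 0.804016 m.
A = 1.9 × 1.89 = 3.591 m².
Resultant F = γ·h_c·A = 11.11473 × 0.804016 × 3.591 = 32.0907 kN.

F ≈ 32.09 kN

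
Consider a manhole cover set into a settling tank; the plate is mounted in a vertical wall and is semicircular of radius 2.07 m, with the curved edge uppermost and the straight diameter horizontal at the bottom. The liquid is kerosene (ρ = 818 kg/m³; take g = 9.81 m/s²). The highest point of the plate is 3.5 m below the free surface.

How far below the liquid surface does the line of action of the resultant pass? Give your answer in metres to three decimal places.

h_p = 4.755 m

γ = ρg = 818 × 9.81 / 1000 = 8.02458 kN/m³.
The centroid lies 4r/(3π) = 0.878535 m above the diameter, so r − 4r/(3π) = 2.07 − 0.878535 = 1.19146 m below the topmost point, so the centroid depth is h_c = 3.5 + 1.19146 = 4.69146 m.
A = πr²/2 = π × 2.07²/2 = 6.73071 m².
Resultant F = γ·h_c·A = 8.02458 × 4.69146 × 6.73071 = 253.391 kN.
I_c = (π/8 − 8/(9π))·r⁴ = 0.109757 × 2.07⁴ = 2.01518 m⁴.
Centre of pressure: y_p = y_c + I_c/(y_c·A) = 4.69146 + 2.01518/(4.69146 × 6.73071) = 4.69146 + 0.0638183 = 4.75528 m along the plane.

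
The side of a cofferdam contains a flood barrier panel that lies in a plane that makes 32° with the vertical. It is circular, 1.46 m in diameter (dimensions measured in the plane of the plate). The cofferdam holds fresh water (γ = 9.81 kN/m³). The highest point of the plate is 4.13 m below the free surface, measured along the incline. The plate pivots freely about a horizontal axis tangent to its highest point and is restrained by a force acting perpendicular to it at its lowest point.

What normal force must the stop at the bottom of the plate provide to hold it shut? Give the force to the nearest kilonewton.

P ≈ 35 kN

γ = 9.81 kN/m³.
The plate makes 32° with the vertical, i.e. θ = 90° − 32° = 58° to the horizontal. Measuring y along the incline from the free-surface line, vertical depth h = y·sinθ with sinθ = 0.848048.
The centroid is at the centre, 0.73 m below the top of the plate, so y_c = 4.13 + 0.73 = 4.86 m and h_c = 4.86 × 0.848048 = 4.12151 m.
A = π(0.73)² = 1.67415 m².
Resultant F = γ·h_c·A = 9.81 × 4.12151 × 1.67415 = 67.6893 kN.
I_c = πr⁴/4 = π × 0.73⁴/4 = 0.223039 m⁴.
Centre of pressure: y_p = y_c + I_c/(y_c·A) = 4.86 + 0.223039/(4.86 × 1.67415) = 4.86 + 0.0274126 = 4.88741 m along the plane.
The resultant acts 0.73 + 0.0274126 = 0.757413 m (along the plate) below the hinge at the top edge, so the moment about the hinge is M = F × 0.757413 = 67.6893 × 0.757413 = 51.2688 kN·m.
A normal force at the bottom, 1.46 m from the hinge, must supply this moment: P = 51.2688/1.46 = 35.1156 kN.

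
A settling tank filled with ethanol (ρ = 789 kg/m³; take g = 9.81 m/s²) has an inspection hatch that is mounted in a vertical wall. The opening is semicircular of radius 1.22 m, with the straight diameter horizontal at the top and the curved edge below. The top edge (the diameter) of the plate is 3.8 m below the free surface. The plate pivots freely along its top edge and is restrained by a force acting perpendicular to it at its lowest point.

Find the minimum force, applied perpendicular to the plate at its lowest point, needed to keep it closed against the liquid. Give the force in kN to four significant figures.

P ≈ 34.70 kN

γ = ρg = 789 × 9.81 / 1000 = 7.74009 kN/m³.
The centroid of a semicircle lies 4r/(3π) = 0.517784 m from the diameter, here below the top edge, so the centroid depth is h_c = 3.8 + 0.517784 = 4.31778 m.
A = πr²/2 = π × 1.22²/2 = 2.33797 m².
Resultant F = γ·h_c·A = 7.74009 × 4.31778 × 2.33797 = 78.135 kN.
I_c = (π/8 − 8/(9π))·r⁴ = 0.109757 × 1.22⁴ = 0.243148 m⁴.
Centre of pressure: y_p = y_c + I_c/(y_c·A) = 4.31778 + 0.243148/(4.31778 × 2.33797) = 4.31778 + 0.0240864 = 4.34187 m along the plane.
The resultant acts 0.517784 + 0.0240864 = 0.54187 m (along the plate) below the hinge at the top edge, so the moment about the hinge is M = F × 0.54187 = 78.135 × 0.54187 = 42.339 kN·m.
A normal force at the bottom, 1.22 m from the hinge, must supply this moment: P = 42.339/1.22 = 34.7041 kN.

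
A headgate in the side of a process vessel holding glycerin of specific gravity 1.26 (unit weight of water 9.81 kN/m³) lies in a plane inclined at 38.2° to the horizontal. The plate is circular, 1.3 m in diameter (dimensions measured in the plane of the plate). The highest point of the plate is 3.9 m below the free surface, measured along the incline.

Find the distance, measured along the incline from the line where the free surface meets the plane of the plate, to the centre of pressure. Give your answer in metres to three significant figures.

y_p = 4.57 m

γ = 1.26 × 9.81 = 12.3606 kN/m³.
Let θ = 38.2° be the plate's angle to the horizontal; measure y along the incline from where the plane meets the free surface. Vertical depth h = y·sinθ with sinθ = 0.618408.
The centroid is at the centre, 0.65 m below the top of the plate, so y_c = 3.9 + 0.65 = 4.55 m and h_c = 4.55 × 0.618408 = 2.81376 m.
A = π(0.65)² = 1.32732 m².
Resultant F = γ·h_c·A = 12.3606 × 2.81376 × 1.32732 = 46.1639 kN.
I_c = πr⁴/4 = π × 0.65⁴/4 = 0.140198 m⁴.
Centre of pressure: y_p = y_c + I_c/(y_c·A) = 4.55 + 0.140198/(4.55 × 1.32732) = 4.55 + 0.0232143 = 4.57321 m along the plane.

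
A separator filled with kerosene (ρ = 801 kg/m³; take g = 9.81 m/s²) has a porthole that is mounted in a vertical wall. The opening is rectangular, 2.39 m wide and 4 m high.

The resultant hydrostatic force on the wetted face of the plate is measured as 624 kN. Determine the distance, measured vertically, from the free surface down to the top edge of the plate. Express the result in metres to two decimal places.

γ = ρg = 801 × 9.81 / 1000 = 7.85781 kN/m³.
A = 2.39 × 4 = 9.56 m².
From F = γ·h_c·A, the centroid depth is h_c = 624/(7.85781 × 9.56) = 8.30664 m.
The centroid lies 4/2 = 2 m below the top edge, so the top edge sits at h_top = 8.30664 − 2 = 6.30664 m below the surface.

d_top ≈ 6.31 m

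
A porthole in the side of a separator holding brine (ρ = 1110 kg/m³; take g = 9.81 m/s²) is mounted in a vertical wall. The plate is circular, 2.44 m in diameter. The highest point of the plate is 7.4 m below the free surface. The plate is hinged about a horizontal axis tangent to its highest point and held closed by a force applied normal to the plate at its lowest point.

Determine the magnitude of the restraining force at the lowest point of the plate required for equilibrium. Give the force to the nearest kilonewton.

P ≈ 227 kN

γ = ρg = 1110 × 9.81 / 1000 = 10.8891 kN/m³.
The centroid is at the centre, 1.22 m below the top of the plate, so the centroid depth is h_c = 7.4 + 1.22 = 8.62 m.
A = π(1.22)² = 4.67595 m².
Resultant F = γ·h_c·A = 10.8891 × 8.62 × 4.67595 = 438.904 kN.
I_c = πr⁴/4 = π × 1.22⁴/4 = 1.73992 m⁴.
Centre of pressure: y_p = y_c + I_c/(y_c·A) = 8.62 + 1.73992/(8.62 × 4.67595) = 8.62 + 0.043167 = 8.66317 m along the plane.
The resultant acts 1.22 + 0.043167 = 1.26317 m (along the plate) below the hinge at the top edge, so the moment about the hinge is M = F × 1.26317 = 438.904 × 1.26317 = 554.41 kN·m.
A normal force at the bottom, 2.44 m from the hinge, must supply this moment: P = 554.41/2.44 = 227.217 kN.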